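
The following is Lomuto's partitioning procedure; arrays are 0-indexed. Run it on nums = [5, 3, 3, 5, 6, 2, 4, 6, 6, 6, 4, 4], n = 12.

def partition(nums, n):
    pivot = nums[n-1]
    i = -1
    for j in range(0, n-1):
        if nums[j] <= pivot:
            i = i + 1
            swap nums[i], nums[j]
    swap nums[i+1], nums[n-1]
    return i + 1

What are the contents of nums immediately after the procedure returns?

[3, 3, 2, 4, 4, 4, 5, 6, 6, 6, 6, 5]

pivot=4, i=-1
j=0: 5>4, skip
j=1: 3≤4, i=0, swap(0,1) ⇒ [3, 5, 3, 5, 6, 2, 4, 6, 6, 6, 4, 4]
j=2: 3≤4, i=1, swap(1,2) ⇒ [3, 3, 5, 5, 6, 2, 4, 6, 6, 6, 4, 4]
j=3: 5>4, skip
j=4: 6>4, skip
j=5: 2≤4, i=2, swap(2,5) ⇒ [3, 3, 2, 5, 6, 5, 4, 6, 6, 6, 4, 4]
j=6: 4≤4, i=3, swap(3,6) ⇒ [3, 3, 2, 4, 6, 5, 5, 6, 6, 6, 4, 4]
j=7: 6>4, skip
j=8: 6>4, skip
j=9: 6>4, skip
j=10: 4≤4, i=4, swap(4,10) ⇒ [3, 3, 2, 4, 4, 5, 5, 6, 6, 6, 6, 4]
swap(5,11) ⇒ [3, 3, 2, 4, 4, 4, 5, 6, 6, 6, 6, 5]; return 5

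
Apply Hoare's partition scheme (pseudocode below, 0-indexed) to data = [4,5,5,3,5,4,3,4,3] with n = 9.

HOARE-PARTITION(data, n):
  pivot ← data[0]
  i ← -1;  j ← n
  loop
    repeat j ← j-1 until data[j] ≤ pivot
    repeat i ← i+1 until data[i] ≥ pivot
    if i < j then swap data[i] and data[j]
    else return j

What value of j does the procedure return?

4

pivot=4
j stops at 8 (3), i stops at 0 (4); swap ⇒ [3,5,5,3,5,4,3,4,4]
j stops at 7 (4), i stops at 1 (5); swap ⇒ [3,4,5,3,5,4,3,5,4]
j stops at 6 (3), i stops at 2 (5); swap ⇒ [3,4,3,3,5,4,5,5,4]
j stops at 5 (4), i stops at 4 (5); swap ⇒ [3,4,3,3,4,5,5,5,4]
j stops at 4, i stops at 5; i≥j ⇒ return 4. data=[3,4,3,3,4,5,5,5,4]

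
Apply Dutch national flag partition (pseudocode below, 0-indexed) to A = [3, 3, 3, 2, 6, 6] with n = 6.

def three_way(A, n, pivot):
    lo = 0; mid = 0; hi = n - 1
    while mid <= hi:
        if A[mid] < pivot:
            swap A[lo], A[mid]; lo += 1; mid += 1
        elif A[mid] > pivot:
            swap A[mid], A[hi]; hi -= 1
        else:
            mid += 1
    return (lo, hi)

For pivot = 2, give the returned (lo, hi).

pivot = 2; lo=0, mid=0, hi=5
A[mid]=3>2: swap A[0],A[5]; hi=4 → [6, 3, 3, 2, 6, 3]
A[mid]=6>2: swap A[0],A[4]; hi=3 → [6, 3, 3, 2, 6, 3]
A[mid]=6>2: swap A[0],A[3]; hi=2 → [2, 3, 3, 6, 6, 3]
A[mid]=2=2: mid=1
A[mid]=3>2: swap A[1],A[2]; hi=1 → [2, 3, 3, 6, 6, 3]
A[mid]=3>2: swap A[1],A[1]; hi=0 → [2, 3, 3, 6, 6, 3]
end: lo=0, hi=0; A = [2, 3, 3, 6, 6, 3]

(0, 0)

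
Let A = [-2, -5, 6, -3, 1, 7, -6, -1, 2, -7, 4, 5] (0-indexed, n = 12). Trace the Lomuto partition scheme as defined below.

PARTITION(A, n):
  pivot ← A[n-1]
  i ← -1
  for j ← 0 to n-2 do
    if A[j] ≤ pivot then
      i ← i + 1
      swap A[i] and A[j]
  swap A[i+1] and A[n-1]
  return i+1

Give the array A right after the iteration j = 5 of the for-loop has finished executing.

[-2, -5, -3, 1, 6, 7, -6, -1, 2, -7, 4, 5]

pivot = A[11] = 5; i = -1
j=0: A[0]=-2 ≤ 5 → i=0, swap A[0],A[0] (no change) → [-2, -5, 6, -3, 1, 7, -6, -1, 2, -7, 4, 5]
j=1: A[1]=-5 ≤ 5 → i=1, swap A[1],A[1] (no change) → [-2, -5, 6, -3, 1, 7, -6, -1, 2, -7, 4, 5]
j=2: A[2]=6 > 5 → no swap
j=3: A[3]=-3 ≤ 5 → i=2, swap A[2],A[3] → [-2, -5, -3, 6, 1, 7, -6, -1, 2, -7, 4, 5]
j=4: A[4]=1 ≤ 5 → i=3, swap A[3],A[4] → [-2, -5, -3, 1, 6, 7, -6, -1, 2, -7, 4, 5]
j=5: A[5]=7 > 5 → no swap
(after j=5) A = [-2, -5, -3, 1, 6, 7, -6, -1, 2, -7, 4, 5]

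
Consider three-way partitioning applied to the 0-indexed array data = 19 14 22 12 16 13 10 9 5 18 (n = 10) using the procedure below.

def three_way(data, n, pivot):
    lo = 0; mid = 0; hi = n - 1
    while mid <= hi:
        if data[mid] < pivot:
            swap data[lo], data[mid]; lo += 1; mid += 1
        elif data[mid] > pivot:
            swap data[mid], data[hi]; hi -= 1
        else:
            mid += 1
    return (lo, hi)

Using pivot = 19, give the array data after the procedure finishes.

14 18 12 16 13 10 9 5 19 22

pivot = 19; lo=0, mid=0, hi=9
data[mid]=19=19: mid=1
data[mid]=14<19: swap data[0],data[1]; lo=1,mid=2 → 14 19 22 12 16 13 10 9 5 18
data[mid]=22>19: swap data[2],data[9]; hi=8 → 14 19 18 12 16 13 10 9 5 22
data[mid]=18<19: swap data[1],data[2]; lo=2,mid=3 → 14 18 19 12 16 13 10 9 5 22
data[mid]=12<19: swap data[2],data[3]; lo=3,mid=4 → 14 18 12 19 16 13 10 9 5 22
data[mid]=16<19: swap data[3],data[4]; lo=4,mid=5 → 14 18 12 16 19 13 10 9 5 22
data[mid]=13<19: swap data[4],data[5]; lo=5,mid=6 → 14 18 12 16 13 19 10 9 5 22
data[mid]=10<19: swap data[5],data[6]; lo=6,mid=7 → 14 18 12 16 13 10 19 9 5 22
data[mid]=9<19: swap data[6],data[7]; lo=7,mid=8 → 14 18 12 16 13 10 9 19 5 22
data[mid]=5<19: swap data[7],data[8]; lo=8,mid=9 → 14 18 12 16 13 10 9 5 19 22
end: lo=8, hi=8; data = 14 18 12 16 13 10 9 5 19 22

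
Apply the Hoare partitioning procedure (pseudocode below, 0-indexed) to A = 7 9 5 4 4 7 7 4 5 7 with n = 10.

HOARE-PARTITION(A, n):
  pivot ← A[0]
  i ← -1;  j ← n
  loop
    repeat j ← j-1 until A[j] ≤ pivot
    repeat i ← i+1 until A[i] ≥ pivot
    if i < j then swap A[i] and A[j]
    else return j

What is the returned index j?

6

pivot = A[0] = 7; i = -1, j = 10
j→9 (A[9]=7≤7), i→0 (A[0]=7≥7); i<j, swap → 7 9 5 4 4 7 7 4 5 7
j→8 (A[8]=5≤7), i→1 (A[1]=9≥7); i<j, swap → 7 5 5 4 4 7 7 4 9 7
j→7 (A[7]=4≤7), i→5 (A[5]=7≥7); i<j, swap → 7 5 5 4 4 4 7 7 9 7
j→6, i→6; i≥j, return j=6. A = 7 5 5 4 4 4 7 7 9 7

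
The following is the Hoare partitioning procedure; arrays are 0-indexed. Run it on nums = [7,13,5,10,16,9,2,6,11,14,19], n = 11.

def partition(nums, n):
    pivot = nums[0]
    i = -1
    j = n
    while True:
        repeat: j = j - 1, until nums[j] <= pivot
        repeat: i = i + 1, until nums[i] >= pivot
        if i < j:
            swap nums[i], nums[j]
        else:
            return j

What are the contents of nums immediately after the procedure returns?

[6,2,5,10,16,9,13,7,11,14,19]

pivot = nums[0] = 7; i = -1, j = 11
j→7 (nums[7]=6≤7), i→0 (nums[0]=7≥7); i<j, swap → [6,13,5,10,16,9,2,7,11,14,19]
j→6 (nums[6]=2≤7), i→1 (nums[1]=13≥7); i<j, swap → [6,2,5,10,16,9,13,7,11,14,19]
j→2, i→3; i≥j, return j=2. nums = [6,2,5,10,16,9,13,7,11,14,19]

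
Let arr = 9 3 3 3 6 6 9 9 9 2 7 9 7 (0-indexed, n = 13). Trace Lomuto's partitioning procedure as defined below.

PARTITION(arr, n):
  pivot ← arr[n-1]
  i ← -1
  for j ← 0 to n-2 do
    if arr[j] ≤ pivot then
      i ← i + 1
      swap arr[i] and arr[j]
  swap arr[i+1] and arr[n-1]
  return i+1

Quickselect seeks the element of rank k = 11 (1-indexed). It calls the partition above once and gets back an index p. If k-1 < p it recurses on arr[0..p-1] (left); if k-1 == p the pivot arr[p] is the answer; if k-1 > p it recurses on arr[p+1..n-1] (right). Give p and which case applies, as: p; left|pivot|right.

7; right

pivot=7, i=-1
j=0: 9>7, skip
j=1: 3≤7, i=0, swap(0,1) ⇒ 3 9 3 3 6 6 9 9 9 2 7 9 7
j=2: 3≤7, i=1, swap(1,2) ⇒ 3 3 9 3 6 6 9 9 9 2 7 9 7
j=3: 3≤7, i=2, swap(2,3) ⇒ 3 3 3 9 6 6 9 9 9 2 7 9 7
j=4: 6≤7, i=3, swap(3,4) ⇒ 3 3 3 6 9 6 9 9 9 2 7 9 7
j=5: 6≤7, i=4, swap(4,5) ⇒ 3 3 3 6 6 9 9 9 9 2 7 9 7
j=6: 9>7, skip
j=7: 9>7, skip
j=8: 9>7, skip
j=9: 2≤7, i=5, swap(5,9) ⇒ 3 3 3 6 6 2 9 9 9 9 7 9 7
j=10: 7≤7, i=6, swap(6,10) ⇒ 3 3 3 6 6 2 7 9 9 9 9 9 7
j=11: 9>7, skip
swap(7,12) ⇒ 3 3 3 6 6 2 7 7 9 9 9 9 9; return 7
p = 7; k-1 = 10 > 7 ⇒ right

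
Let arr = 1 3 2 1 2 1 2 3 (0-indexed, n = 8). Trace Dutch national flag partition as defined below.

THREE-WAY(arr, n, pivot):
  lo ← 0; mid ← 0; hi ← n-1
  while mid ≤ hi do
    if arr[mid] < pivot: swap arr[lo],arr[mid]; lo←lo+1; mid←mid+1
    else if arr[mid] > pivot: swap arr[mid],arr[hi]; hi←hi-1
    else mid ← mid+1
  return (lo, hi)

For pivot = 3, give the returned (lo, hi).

(6, 7)

lo=0 mid=0 hi=7
1<3: swap(0,0), lo=1 mid=1 ⇒ 1 3 2 1 2 1 2 3
3=3: mid=2
2<3: swap(1,2), lo=2 mid=3 ⇒ 1 2 3 1 2 1 2 3
1<3: swap(2,3), lo=3 mid=4 ⇒ 1 2 1 3 2 1 2 3
2<3: swap(3,4), lo=4 mid=5 ⇒ 1 2 1 2 3 1 2 3
1<3: swap(4,5), lo=5 mid=6 ⇒ 1 2 1 2 1 3 2 3
2<3: swap(5,6), lo=6 mid=7 ⇒ 1 2 1 2 1 2 3 3
3=3: mid=8
done. lo=6 hi=7; arr=1 2 1 2 1 2 3 3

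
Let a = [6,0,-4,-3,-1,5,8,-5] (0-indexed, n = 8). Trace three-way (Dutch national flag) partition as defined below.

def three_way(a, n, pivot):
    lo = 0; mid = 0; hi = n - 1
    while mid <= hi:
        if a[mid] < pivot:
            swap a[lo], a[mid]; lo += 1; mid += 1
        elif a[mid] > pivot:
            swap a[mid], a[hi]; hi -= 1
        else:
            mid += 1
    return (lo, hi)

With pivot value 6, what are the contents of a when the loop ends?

[0,-4,-3,-1,5,-5,6,8]

pivot = 6; lo=0, mid=0, hi=7
a[mid]=6=6: mid=1
a[mid]=0<6: swap a[0],a[1]; lo=1,mid=2 → [0,6,-4,-3,-1,5,8,-5]
a[mid]=-4<6: swap a[1],a[2]; lo=2,mid=3 → [0,-4,6,-3,-1,5,8,-5]
a[mid]=-3<6: swap a[2],a[3]; lo=3,mid=4 → [0,-4,-3,6,-1,5,8,-5]
a[mid]=-1<6: swap a[3],a[4]; lo=4,mid=5 → [0,-4,-3,-1,6,5,8,-5]
a[mid]=5<6: swap a[4],a[5]; lo=5,mid=6 → [0,-4,-3,-1,5,6,8,-5]
a[mid]=8>6: swap a[6],a[7]; hi=6 → [0,-4,-3,-1,5,6,-5,8]
a[mid]=-5<6: swap a[5],a[6]; lo=6,mid=7 → [0,-4,-3,-1,5,-5,6,8]
end: lo=6, hi=6; a = [0,-4,-3,-1,5,-5,6,8]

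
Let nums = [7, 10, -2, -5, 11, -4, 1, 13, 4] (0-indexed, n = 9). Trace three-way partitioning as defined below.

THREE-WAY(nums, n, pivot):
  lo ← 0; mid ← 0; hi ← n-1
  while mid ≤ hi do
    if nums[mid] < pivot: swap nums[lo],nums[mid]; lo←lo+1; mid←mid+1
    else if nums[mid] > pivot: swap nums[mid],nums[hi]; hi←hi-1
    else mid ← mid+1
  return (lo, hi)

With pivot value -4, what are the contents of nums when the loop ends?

[-5, -4, -2, 11, 10, 1, 13, 4, 7]

pivot = -4; lo=0, mid=0, hi=8
nums[mid]=7>-4: swap nums[0],nums[8]; hi=7 → [4, 10, -2, -5, 11, -4, 1, 13, 7]
nums[mid]=4>-4: swap nums[0],nums[7]; hi=6 → [13, 10, -2, -5, 11, -4, 1, 4, 7]
nums[mid]=13>-4: swap nums[0],nums[6]; hi=5 → [1, 10, -2, -5, 11, -4, 13, 4, 7]
nums[mid]=1>-4: swap nums[0],nums[5]; hi=4 → [-4, 10, -2, -5, 11, 1, 13, 4, 7]
nums[mid]=-4=-4: mid=1
nums[mid]=10>-4: swap nums[1],nums[4]; hi=3 → [-4, 11, -2, -5, 10, 1, 13, 4, 7]
nums[mid]=11>-4: swap nums[1],nums[3]; hi=2 → [-4, -5, -2, 11, 10, 1, 13, 4, 7]
nums[mid]=-5<-4: swap nums[0],nums[1]; lo=1,mid=2 → [-5, -4, -2, 11, 10, 1, 13, 4, 7]
nums[mid]=-2>-4: swap nums[2],nums[2]; hi=1 → [-5, -4, -2, 11, 10, 1, 13, 4, 7]
end: lo=1, hi=1; nums = [-5, -4, -2, 11, 10, 1, 13, 4, 7]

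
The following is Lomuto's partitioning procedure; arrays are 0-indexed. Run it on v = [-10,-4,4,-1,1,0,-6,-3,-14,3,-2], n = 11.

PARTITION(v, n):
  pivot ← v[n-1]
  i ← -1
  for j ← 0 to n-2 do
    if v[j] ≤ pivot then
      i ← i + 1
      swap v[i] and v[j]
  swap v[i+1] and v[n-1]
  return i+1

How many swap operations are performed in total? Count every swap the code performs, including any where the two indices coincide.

6

pivot = v[10] = -2; i = -1
j=0: v[0]=-10 ≤ -2 → i=0, swap v[0],v[0] (no change) → [-10,-4,4,-1,1,0,-6,-3,-14,3,-2]
j=1: v[1]=-4 ≤ -2 → i=1, swap v[1],v[1] (no change) → [-10,-4,4,-1,1,0,-6,-3,-14,3,-2]
j=2: v[2]=4 > -2 → no swap
j=3: v[3]=-1 > -2 → no swap
j=4: v[4]=1 > -2 → no swap
j=5: v[5]=0 > -2 → no swap
j=6: v[6]=-6 ≤ -2 → i=2, swap v[2],v[6] → [-10,-4,-6,-1,1,0,4,-3,-14,3,-2]
j=7: v[7]=-3 ≤ -2 → i=3, swap v[3],v[7] → [-10,-4,-6,-3,1,0,4,-1,-14,3,-2]
j=8: v[8]=-14 ≤ -2 → i=4, swap v[4],v[8] → [-10,-4,-6,-3,-14,0,4,-1,1,3,-2]
j=9: v[9]=3 > -2 → no swap
final swap v[5],v[10] → [-10,-4,-6,-3,-14,-2,4,-1,1,3,0]; return 5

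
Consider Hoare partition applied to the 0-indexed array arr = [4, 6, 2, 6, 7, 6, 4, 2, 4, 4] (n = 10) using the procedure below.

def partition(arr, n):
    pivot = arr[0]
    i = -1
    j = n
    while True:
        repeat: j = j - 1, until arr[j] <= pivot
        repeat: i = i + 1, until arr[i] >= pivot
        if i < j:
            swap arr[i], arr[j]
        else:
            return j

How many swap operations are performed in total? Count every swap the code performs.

pivot = arr[0] = 4; i = -1, j = 10
j→9 (arr[9]=4≤4), i→0 (arr[0]=4≥4); i<j, swap → [4, 6, 2, 6, 7, 6, 4, 2, 4, 4]
j→8 (arr[8]=4≤4), i→1 (arr[1]=6≥4); i<j, swap → [4, 4, 2, 6, 7, 6, 4, 2, 6, 4]
j→7 (arr[7]=2≤4), i→3 (arr[3]=6≥4); i<j, swap → [4, 4, 2, 2, 7, 6, 4, 6, 6, 4]
j→6 (arr[6]=4≤4), i→4 (arr[4]=7≥4); i<j, swap → [4, 4, 2, 2, 4, 6, 7, 6, 6, 4]
j→4, i→5; i≥j, return j=4. arr = [4, 4, 2, 2, 4, 6, 7, 6, 6, 4]

4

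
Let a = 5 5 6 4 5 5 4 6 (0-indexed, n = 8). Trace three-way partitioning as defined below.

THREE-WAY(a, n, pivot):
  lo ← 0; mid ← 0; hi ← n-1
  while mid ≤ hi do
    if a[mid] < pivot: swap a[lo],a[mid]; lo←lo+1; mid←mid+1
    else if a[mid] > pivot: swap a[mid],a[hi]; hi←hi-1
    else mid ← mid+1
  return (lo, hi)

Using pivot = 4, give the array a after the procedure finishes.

4 4 6 5 5 5 6 5

lo=0 mid=0 hi=7
5>4: swap(0,7), hi=6 ⇒ 6 5 6 4 5 5 4 5
6>4: swap(0,6), hi=5 ⇒ 4 5 6 4 5 5 6 5
4=4: mid=1
5>4: swap(1,5), hi=4 ⇒ 4 5 6 4 5 5 6 5
5>4: swap(1,4), hi=3 ⇒ 4 5 6 4 5 5 6 5
5>4: swap(1,3), hi=2 ⇒ 4 4 6 5 5 5 6 5
4=4: mid=2
6>4: swap(2,2), hi=1 ⇒ 4 4 6 5 5 5 6 5
done. lo=0 hi=1; a=4 4 6 5 5 5 6 5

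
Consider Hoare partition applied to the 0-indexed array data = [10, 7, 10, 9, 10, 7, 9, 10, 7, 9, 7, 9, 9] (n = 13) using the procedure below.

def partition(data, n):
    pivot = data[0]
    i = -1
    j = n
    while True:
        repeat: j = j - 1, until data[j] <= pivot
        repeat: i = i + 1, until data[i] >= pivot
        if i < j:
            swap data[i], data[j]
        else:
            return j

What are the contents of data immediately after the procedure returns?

[9, 7, 9, 9, 7, 7, 9, 9, 7, 10, 10, 10, 10]

pivot=10
j stops at 12 (9), i stops at 0 (10); swap ⇒ [9, 7, 10, 9, 10, 7, 9, 10, 7, 9, 7, 9, 10]
j stops at 11 (9), i stops at 2 (10); swap ⇒ [9, 7, 9, 9, 10, 7, 9, 10, 7, 9, 7, 10, 10]
j stops at 10 (7), i stops at 4 (10); swap ⇒ [9, 7, 9, 9, 7, 7, 9, 10, 7, 9, 10, 10, 10]
j stops at 9 (9), i stops at 7 (10); swap ⇒ [9, 7, 9, 9, 7, 7, 9, 9, 7, 10, 10, 10, 10]
j stops at 8, i stops at 9; i≥j ⇒ return 8. data=[9, 7, 9, 9, 7, 7, 9, 9, 7, 10, 10, 10, 10]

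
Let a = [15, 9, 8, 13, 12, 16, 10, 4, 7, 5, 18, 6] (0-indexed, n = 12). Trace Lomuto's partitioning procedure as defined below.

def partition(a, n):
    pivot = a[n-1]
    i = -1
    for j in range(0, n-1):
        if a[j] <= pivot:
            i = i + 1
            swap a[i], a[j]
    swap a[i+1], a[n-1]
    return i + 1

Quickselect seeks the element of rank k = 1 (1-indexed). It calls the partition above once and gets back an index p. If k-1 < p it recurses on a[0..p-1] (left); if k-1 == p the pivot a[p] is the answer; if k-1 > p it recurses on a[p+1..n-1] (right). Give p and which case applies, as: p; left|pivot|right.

pivot = a[11] = 6; i = -1
j=0: a[0]=15 > 6 → no swap
j=1: a[1]=9 > 6 → no swap
j=2: a[2]=8 > 6 → no swap
j=3: a[3]=13 > 6 → no swap
j=4: a[4]=12 > 6 → no swap
j=5: a[5]=16 > 6 → no swap
j=6: a[6]=10 > 6 → no swap
j=7: a[7]=4 ≤ 6 → i=0, swap a[0],a[7] → [4, 9, 8, 13, 12, 16, 10, 15, 7, 5, 18, 6]
j=8: a[8]=7 > 6 → no swap
j=9: a[9]=5 ≤ 6 → i=1, swap a[1],a[9] → [4, 5, 8, 13, 12, 16, 10, 15, 7, 9, 18, 6]
j=10: a[10]=18 > 6 → no swap
final swap a[2],a[11] → [4, 5, 6, 13, 12, 16, 10, 15, 7, 9, 18, 8]; return 2
p = 2; k-1 = 0 < 2 ⇒ left

2; left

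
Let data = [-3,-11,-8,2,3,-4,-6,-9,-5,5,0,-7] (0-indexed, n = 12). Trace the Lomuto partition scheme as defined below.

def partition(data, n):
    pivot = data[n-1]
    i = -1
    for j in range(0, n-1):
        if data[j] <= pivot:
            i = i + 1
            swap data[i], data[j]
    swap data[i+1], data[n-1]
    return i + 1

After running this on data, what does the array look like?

[-11,-8,-9,-7,3,-4,-6,-3,-5,5,0,2]

pivot = data[11] = -7; i = -1
j=0: data[0]=-3 > -7 → no swap
j=1: data[1]=-11 ≤ -7 → i=0, swap data[0],data[1] → [-11,-3,-8,2,3,-4,-6,-9,-5,5,0,-7]
j=2: data[2]=-8 ≤ -7 → i=1, swap data[1],data[2] → [-11,-8,-3,2,3,-4,-6,-9,-5,5,0,-7]
j=3: data[3]=2 > -7 → no swap
j=4: data[4]=3 > -7 → no swap
j=5: data[5]=-4 > -7 → no swap
j=6: data[6]=-6 > -7 → no swap
j=7: data[7]=-9 ≤ -7 → i=2, swap data[2],data[7] → [-11,-8,-9,2,3,-4,-6,-3,-5,5,0,-7]
j=8: data[8]=-5 > -7 → no swap
j=9: data[9]=5 > -7 → no swap
j=10: data[10]=0 > -7 → no swap
final swap data[3],data[11] → [-11,-8,-9,-7,3,-4,-6,-3,-5,5,0,2]; return 3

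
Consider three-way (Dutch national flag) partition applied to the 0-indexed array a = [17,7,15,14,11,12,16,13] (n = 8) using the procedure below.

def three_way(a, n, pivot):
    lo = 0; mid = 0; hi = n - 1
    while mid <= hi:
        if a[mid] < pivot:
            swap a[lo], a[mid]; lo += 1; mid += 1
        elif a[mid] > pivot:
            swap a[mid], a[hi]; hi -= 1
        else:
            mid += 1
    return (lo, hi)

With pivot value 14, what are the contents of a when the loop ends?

pivot = 14; lo=0, mid=0, hi=7
a[mid]=17>14: swap a[0],a[7]; hi=6 → [13,7,15,14,11,12,16,17]
a[mid]=13<14: swap a[0],a[0]; lo=1,mid=1 → [13,7,15,14,11,12,16,17]
a[mid]=7<14: swap a[1],a[1]; lo=2,mid=2 → [13,7,15,14,11,12,16,17]
a[mid]=15>14: swap a[2],a[6]; hi=5 → [13,7,16,14,11,12,15,17]
a[mid]=16>14: swap a[2],a[5]; hi=4 → [13,7,12,14,11,16,15,17]
a[mid]=12<14: swap a[2],a[2]; lo=3,mid=3 → [13,7,12,14,11,16,15,17]
a[mid]=14=14: mid=4
a[mid]=11<14: swap a[3],a[4]; lo=4,mid=5 → [13,7,12,11,14,16,15,17]
end: lo=4, hi=4; a = [13,7,12,11,14,16,15,17]

[13,7,12,11,14,16,15,17]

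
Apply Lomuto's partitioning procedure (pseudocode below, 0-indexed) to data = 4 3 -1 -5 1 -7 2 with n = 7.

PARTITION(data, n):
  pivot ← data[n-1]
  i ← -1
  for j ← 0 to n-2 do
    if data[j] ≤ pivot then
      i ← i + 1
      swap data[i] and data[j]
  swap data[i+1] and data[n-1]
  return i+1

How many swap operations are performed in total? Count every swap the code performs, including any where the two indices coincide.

5

pivot=2, i=-1
j=0: 4>2, skip
j=1: 3>2, skip
j=2: -1≤2, i=0, swap(0,2) ⇒ -1 3 4 -5 1 -7 2
j=3: -5≤2, i=1, swap(1,3) ⇒ -1 -5 4 3 1 -7 2
j=4: 1≤2, i=2, swap(2,4) ⇒ -1 -5 1 3 4 -7 2
j=5: -7≤2, i=3, swap(3,5) ⇒ -1 -5 1 -7 4 3 2
swap(4,6) ⇒ -1 -5 1 -7 2 3 4; return 4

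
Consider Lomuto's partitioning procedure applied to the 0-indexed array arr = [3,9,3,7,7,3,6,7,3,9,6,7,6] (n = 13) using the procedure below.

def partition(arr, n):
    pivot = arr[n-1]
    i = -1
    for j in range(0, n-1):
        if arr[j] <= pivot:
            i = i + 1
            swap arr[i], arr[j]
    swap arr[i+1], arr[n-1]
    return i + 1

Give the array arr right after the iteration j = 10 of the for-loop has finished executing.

[3,3,3,6,3,6,7,7,7,9,9,7,6]

pivot = arr[12] = 6; i = -1
j=0: arr[0]=3 ≤ 6 → i=0, swap arr[0],arr[0] (no change) → [3,9,3,7,7,3,6,7,3,9,6,7,6]
j=1: arr[1]=9 > 6 → no swap
j=2: arr[2]=3 ≤ 6 → i=1, swap arr[1],arr[2] → [3,3,9,7,7,3,6,7,3,9,6,7,6]
j=3: arr[3]=7 > 6 → no swap
j=4: arr[4]=7 > 6 → no swap
j=5: arr[5]=3 ≤ 6 → i=2, swap arr[2],arr[5] → [3,3,3,7,7,9,6,7,3,9,6,7,6]
j=6: arr[6]=6 ≤ 6 → i=3, swap arr[3],arr[6] → [3,3,3,6,7,9,7,7,3,9,6,7,6]
j=7: arr[7]=7 > 6 → no swap
j=8: arr[8]=3 ≤ 6 → i=4, swap arr[4],arr[8] → [3,3,3,6,3,9,7,7,7,9,6,7,6]
j=9: arr[9]=9 > 6 → no swap
j=10: arr[10]=6 ≤ 6 → i=5, swap arr[5],arr[10] → [3,3,3,6,3,6,7,7,7,9,9,7,6]
(after j=10) arr = [3,3,3,6,3,6,7,7,7,9,9,7,6]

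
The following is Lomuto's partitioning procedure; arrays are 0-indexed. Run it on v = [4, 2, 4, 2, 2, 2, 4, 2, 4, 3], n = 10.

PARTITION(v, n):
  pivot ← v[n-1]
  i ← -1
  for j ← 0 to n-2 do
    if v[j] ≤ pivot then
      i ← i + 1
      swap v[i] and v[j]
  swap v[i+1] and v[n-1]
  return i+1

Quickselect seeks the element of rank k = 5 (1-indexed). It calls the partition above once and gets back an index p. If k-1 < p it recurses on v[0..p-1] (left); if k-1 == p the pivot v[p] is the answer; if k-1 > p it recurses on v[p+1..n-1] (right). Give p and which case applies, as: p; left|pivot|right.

5; left

pivot=3, i=-1
j=0: 4>3, skip
j=1: 2≤3, i=0, swap(0,1) ⇒ [2, 4, 4, 2, 2, 2, 4, 2, 4, 3]
j=2: 4>3, skip
j=3: 2≤3, i=1, swap(1,3) ⇒ [2, 2, 4, 4, 2, 2, 4, 2, 4, 3]
j=4: 2≤3, i=2, swap(2,4) ⇒ [2, 2, 2, 4, 4, 2, 4, 2, 4, 3]
j=5: 2≤3, i=3, swap(3,5) ⇒ [2, 2, 2, 2, 4, 4, 4, 2, 4, 3]
j=6: 4>3, skip
j=7: 2≤3, i=4, swap(4,7) ⇒ [2, 2, 2, 2, 2, 4, 4, 4, 4, 3]
j=8: 4>3, skip
swap(5,9) ⇒ [2, 2, 2, 2, 2, 3, 4, 4, 4, 4]; return 5
p = 5; k-1 = 4 < 5 ⇒ left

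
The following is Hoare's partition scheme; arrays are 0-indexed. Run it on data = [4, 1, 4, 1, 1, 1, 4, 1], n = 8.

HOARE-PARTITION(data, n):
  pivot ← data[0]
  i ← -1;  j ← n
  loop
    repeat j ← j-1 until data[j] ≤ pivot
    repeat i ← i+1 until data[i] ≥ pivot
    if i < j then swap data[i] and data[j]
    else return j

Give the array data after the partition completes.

[1, 1, 4, 1, 1, 1, 4, 4]

pivot = data[0] = 4; i = -1, j = 8
j→7 (data[7]=1≤4), i→0 (data[0]=4≥4); i<j, swap → [1, 1, 4, 1, 1, 1, 4, 4]
j→6 (data[6]=4≤4), i→2 (data[2]=4≥4); i<j, swap → [1, 1, 4, 1, 1, 1, 4, 4]
j→5, i→6; i≥j, return j=5. data = [1, 1, 4, 1, 1, 1, 4, 4]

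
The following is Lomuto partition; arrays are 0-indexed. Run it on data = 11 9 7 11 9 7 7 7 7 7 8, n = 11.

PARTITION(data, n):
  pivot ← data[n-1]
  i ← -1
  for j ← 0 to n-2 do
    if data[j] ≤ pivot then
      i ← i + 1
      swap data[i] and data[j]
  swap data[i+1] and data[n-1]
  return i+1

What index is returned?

6

pivot = data[10] = 8; i = -1
j=0: data[0]=11 > 8 → no swap
j=1: data[1]=9 > 8 → no swap
j=2: data[2]=7 ≤ 8 → i=0, swap data[0],data[2] → 7 9 11 11 9 7 7 7 7 7 8
j=3: data[3]=11 > 8 → no swap
j=4: data[4]=9 > 8 → no swap
j=5: data[5]=7 ≤ 8 → i=1, swap data[1],data[5] → 7 7 11 11 9 9 7 7 7 7 8
j=6: data[6]=7 ≤ 8 → i=2, swap data[2],data[6] → 7 7 7 11 9 9 11 7 7 7 8
j=7: data[7]=7 ≤ 8 → i=3, swap data[3],data[7] → 7 7 7 7 9 9 11 11 7 7 8
j=8: data[8]=7 ≤ 8 → i=4, swap data[4],data[8] → 7 7 7 7 7 9 11 11 9 7 8
j=9: data[9]=7 ≤ 8 → i=5, swap data[5],data[9] → 7 7 7 7 7 7 11 11 9 9 8
final swap data[6],data[10] → 7 7 7 7 7 7 8 11 9 9 11; return 6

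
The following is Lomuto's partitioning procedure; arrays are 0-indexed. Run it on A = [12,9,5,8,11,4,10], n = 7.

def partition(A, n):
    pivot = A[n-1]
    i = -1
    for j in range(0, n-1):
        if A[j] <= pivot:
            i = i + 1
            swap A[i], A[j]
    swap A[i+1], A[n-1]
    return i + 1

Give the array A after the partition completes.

[9,5,8,4,10,12,11]

pivot = A[6] = 10; i = -1
j=0: A[0]=12 > 10 → no swap
j=1: A[1]=9 ≤ 10 → i=0, swap A[0],A[1] → [9,12,5,8,11,4,10]
j=2: A[2]=5 ≤ 10 → i=1, swap A[1],A[2] → [9,5,12,8,11,4,10]
j=3: A[3]=8 ≤ 10 → i=2, swap A[2],A[3] → [9,5,8,12,11,4,10]
j=4: A[4]=11 > 10 → no swap
j=5: A[5]=4 ≤ 10 → i=3, swap A[3],A[5] → [9,5,8,4,11,12,10]
final swap A[4],A[6] → [9,5,8,4,10,12,11]; return 4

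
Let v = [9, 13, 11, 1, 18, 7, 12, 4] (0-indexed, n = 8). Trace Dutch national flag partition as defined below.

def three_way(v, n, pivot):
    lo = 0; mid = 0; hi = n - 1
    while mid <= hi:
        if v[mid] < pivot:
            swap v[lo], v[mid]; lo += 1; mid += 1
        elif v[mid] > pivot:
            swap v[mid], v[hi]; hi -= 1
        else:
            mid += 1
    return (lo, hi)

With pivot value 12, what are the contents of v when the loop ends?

[9, 4, 11, 1, 7, 12, 18, 13]

pivot = 12; lo=0, mid=0, hi=7
v[mid]=9<12: swap v[0],v[0]; lo=1,mid=1 → [9, 13, 11, 1, 18, 7, 12, 4]
v[mid]=13>12: swap v[1],v[7]; hi=6 → [9, 4, 11, 1, 18, 7, 12, 13]
v[mid]=4<12: swap v[1],v[1]; lo=2,mid=2 → [9, 4, 11, 1, 18, 7, 12, 13]
v[mid]=11<12: swap v[2],v[2]; lo=3,mid=3 → [9, 4, 11, 1, 18, 7, 12, 13]
v[mid]=1<12: swap v[3],v[3]; lo=4,mid=4 → [9, 4, 11, 1, 18, 7, 12, 13]
v[mid]=18>12: swap v[4],v[6]; hi=5 → [9, 4, 11, 1, 12, 7, 18, 13]
v[mid]=12=12: mid=5
v[mid]=7<12: swap v[4],v[5]; lo=5,mid=6 → [9, 4, 11, 1, 7, 12, 18, 13]
end: lo=5, hi=5; v = [9, 4, 11, 1, 7, 12, 18, 13]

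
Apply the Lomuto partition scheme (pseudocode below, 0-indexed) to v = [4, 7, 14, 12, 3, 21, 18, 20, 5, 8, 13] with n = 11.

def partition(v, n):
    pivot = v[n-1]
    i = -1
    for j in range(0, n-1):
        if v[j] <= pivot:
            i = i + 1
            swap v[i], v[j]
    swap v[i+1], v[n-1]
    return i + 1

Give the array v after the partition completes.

pivot = v[10] = 13; i = -1
j=0: v[0]=4 ≤ 13 → i=0, swap v[0],v[0] (no change) → [4, 7, 14, 12, 3, 21, 18, 20, 5, 8, 13]
j=1: v[1]=7 ≤ 13 → i=1, swap v[1],v[1] (no change) → [4, 7, 14, 12, 3, 21, 18, 20, 5, 8, 13]
j=2: v[2]=14 > 13 → no swap
j=3: v[3]=12 ≤ 13 → i=2, swap v[2],v[3] → [4, 7, 12, 14, 3, 21, 18, 20, 5, 8, 13]
j=4: v[4]=3 ≤ 13 → i=3, swap v[3],v[4] → [4, 7, 12, 3, 14, 21, 18, 20, 5, 8, 13]
j=5: v[5]=21 > 13 → no swap
j=6: v[6]=18 > 13 → no swap
j=7: v[7]=20 > 13 → no swap
j=8: v[8]=5 ≤ 13 → i=4, swap v[4],v[8] → [4, 7, 12, 3, 5, 21, 18, 20, 14, 8, 13]
j=9: v[9]=8 ≤ 13 → i=5, swap v[5],v[9] → [4, 7, 12, 3, 5, 8, 18, 20, 14, 21, 13]
final swap v[6],v[10] → [4, 7, 12, 3, 5, 8, 13, 20, 14, 21, 18]; return 6

[4, 7, 12, 3, 5, 8, 13, 20, 14, 21, 18]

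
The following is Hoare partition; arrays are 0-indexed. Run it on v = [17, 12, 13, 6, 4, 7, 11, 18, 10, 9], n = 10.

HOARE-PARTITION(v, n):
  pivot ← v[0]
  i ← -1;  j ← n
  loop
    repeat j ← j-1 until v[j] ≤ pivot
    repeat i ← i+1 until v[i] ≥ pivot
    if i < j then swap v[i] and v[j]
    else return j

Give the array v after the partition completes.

[9, 12, 13, 6, 4, 7, 11, 10, 18, 17]

pivot=17
j stops at 9 (9), i stops at 0 (17); swap ⇒ [9, 12, 13, 6, 4, 7, 11, 18, 10, 17]
j stops at 8 (10), i stops at 7 (18); swap ⇒ [9, 12, 13, 6, 4, 7, 11, 10, 18, 17]
j stops at 7, i stops at 8; i≥j ⇒ return 7. v=[9, 12, 13, 6, 4, 7, 11, 10, 18, 17]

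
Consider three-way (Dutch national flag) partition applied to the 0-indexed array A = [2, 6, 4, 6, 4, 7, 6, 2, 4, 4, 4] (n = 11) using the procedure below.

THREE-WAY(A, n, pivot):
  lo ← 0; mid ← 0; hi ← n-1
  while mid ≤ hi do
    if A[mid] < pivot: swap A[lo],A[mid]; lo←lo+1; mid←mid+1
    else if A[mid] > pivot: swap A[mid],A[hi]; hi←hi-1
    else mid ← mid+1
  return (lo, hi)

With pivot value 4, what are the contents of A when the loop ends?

pivot = 4; lo=0, mid=0, hi=10
A[mid]=2<4: swap A[0],A[0]; lo=1,mid=1 → [2, 6, 4, 6, 4, 7, 6, 2, 4, 4, 4]
A[mid]=6>4: swap A[1],A[10]; hi=9 → [2, 4, 4, 6, 4, 7, 6, 2, 4, 4, 6]
A[mid]=4=4: mid=2
A[mid]=4=4: mid=3
A[mid]=6>4: swap A[3],A[9]; hi=8 → [2, 4, 4, 4, 4, 7, 6, 2, 4, 6, 6]
A[mid]=4=4: mid=4
A[mid]=4=4: mid=5
A[mid]=7>4: swap A[5],A[8]; hi=7 → [2, 4, 4, 4, 4, 4, 6, 2, 7, 6, 6]
A[mid]=4=4: mid=6
A[mid]=6>4: swap A[6],A[7]; hi=6 → [2, 4, 4, 4, 4, 4, 2, 6, 7, 6, 6]
A[mid]=2<4: swap A[1],A[6]; lo=2,mid=7 → [2, 2, 4, 4, 4, 4, 4, 6, 7, 6, 6]
end: lo=2, hi=6; A = [2, 2, 4, 4, 4, 4, 4, 6, 7, 6, 6]

[2, 2, 4, 4, 4, 4, 4, 6, 7, 6, 6]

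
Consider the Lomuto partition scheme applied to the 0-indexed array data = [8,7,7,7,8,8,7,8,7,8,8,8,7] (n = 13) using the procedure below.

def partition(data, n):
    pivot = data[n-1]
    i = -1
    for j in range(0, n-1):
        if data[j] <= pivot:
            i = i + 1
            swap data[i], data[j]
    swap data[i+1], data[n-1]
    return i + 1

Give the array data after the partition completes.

pivot = data[12] = 7; i = -1
j=0: data[0]=8 > 7 → no swap
j=1: data[1]=7 ≤ 7 → i=0, swap data[0],data[1] → [7,8,7,7,8,8,7,8,7,8,8,8,7]
j=2: data[2]=7 ≤ 7 → i=1, swap data[1],data[2] → [7,7,8,7,8,8,7,8,7,8,8,8,7]
j=3: data[3]=7 ≤ 7 → i=2, swap data[2],data[3] → [7,7,7,8,8,8,7,8,7,8,8,8,7]
j=4: data[4]=8 > 7 → no swap
j=5: data[5]=8 > 7 → no swap
j=6: data[6]=7 ≤ 7 → i=3, swap data[3],data[6] → [7,7,7,7,8,8,8,8,7,8,8,8,7]
j=7: data[7]=8 > 7 → no swap
j=8: data[8]=7 ≤ 7 → i=4, swap data[4],data[8] → [7,7,7,7,7,8,8,8,8,8,8,8,7]
j=9: data[9]=8 > 7 → no swap
j=10: data[10]=8 > 7 → no swap
j=11: data[11]=8 > 7 → no swap
final swap data[5],data[12] → [7,7,7,7,7,7,8,8,8,8,8,8,8]; return 5

[7,7,7,7,7,7,8,8,8,8,8,8,8]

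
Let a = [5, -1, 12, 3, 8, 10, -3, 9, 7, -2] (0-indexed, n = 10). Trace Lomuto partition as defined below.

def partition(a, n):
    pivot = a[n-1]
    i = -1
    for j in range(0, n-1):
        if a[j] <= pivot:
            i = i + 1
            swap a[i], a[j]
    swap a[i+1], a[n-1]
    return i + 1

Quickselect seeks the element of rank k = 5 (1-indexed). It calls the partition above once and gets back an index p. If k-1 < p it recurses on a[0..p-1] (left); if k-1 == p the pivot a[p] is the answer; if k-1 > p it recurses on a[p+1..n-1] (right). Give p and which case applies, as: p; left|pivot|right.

1; right

pivot=-2, i=-1
j=0: 5>-2, skip
j=1: -1>-2, skip
j=2: 12>-2, skip
j=3: 3>-2, skip
j=4: 8>-2, skip
j=5: 10>-2, skip
j=6: -3≤-2, i=0, swap(0,6) ⇒ [-3, -1, 12, 3, 8, 10, 5, 9, 7, -2]
j=7: 9>-2, skip
j=8: 7>-2, skip
swap(1,9) ⇒ [-3, -2, 12, 3, 8, 10, 5, 9, 7, -1]; return 1
p = 1; k-1 = 4 > 1 ⇒ right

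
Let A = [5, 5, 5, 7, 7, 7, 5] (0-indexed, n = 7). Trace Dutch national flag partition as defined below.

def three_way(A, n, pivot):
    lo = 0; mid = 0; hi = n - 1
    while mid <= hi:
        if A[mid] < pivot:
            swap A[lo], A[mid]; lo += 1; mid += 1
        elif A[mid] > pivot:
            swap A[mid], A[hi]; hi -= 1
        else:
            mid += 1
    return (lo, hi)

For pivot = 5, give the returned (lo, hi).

(0, 3)

lo=0 mid=0 hi=6
5=5: mid=1
5=5: mid=2
5=5: mid=3
7>5: swap(3,6), hi=5 ⇒ [5, 5, 5, 5, 7, 7, 7]
5=5: mid=4
7>5: swap(4,5), hi=4 ⇒ [5, 5, 5, 5, 7, 7, 7]
7>5: swap(4,4), hi=3 ⇒ [5, 5, 5, 5, 7, 7, 7]
done. lo=0 hi=3; A=[5, 5, 5, 5, 7, 7, 7]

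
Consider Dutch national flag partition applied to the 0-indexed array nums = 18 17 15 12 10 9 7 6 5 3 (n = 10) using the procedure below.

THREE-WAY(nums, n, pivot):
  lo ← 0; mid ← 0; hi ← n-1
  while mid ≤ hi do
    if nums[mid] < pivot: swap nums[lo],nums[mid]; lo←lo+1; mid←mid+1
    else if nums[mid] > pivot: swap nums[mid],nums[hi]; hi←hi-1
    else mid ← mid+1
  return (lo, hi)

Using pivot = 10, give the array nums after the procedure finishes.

3 5 6 7 9 10 12 15 17 18

lo=0 mid=0 hi=9
18>10: swap(0,9), hi=8 ⇒ 3 17 15 12 10 9 7 6 5 18
3<10: swap(0,0), lo=1 mid=1 ⇒ 3 17 15 12 10 9 7 6 5 18
17>10: swap(1,8), hi=7 ⇒ 3 5 15 12 10 9 7 6 17 18
5<10: swap(1,1), lo=2 mid=2 ⇒ 3 5 15 12 10 9 7 6 17 18
15>10: swap(2,7), hi=6 ⇒ 3 5 6 12 10 9 7 15 17 18
6<10: swap(2,2), lo=3 mid=3 ⇒ 3 5 6 12 10 9 7 15 17 18
12>10: swap(3,6), hi=5 ⇒ 3 5 6 7 10 9 12 15 17 18
7<10: swap(3,3), lo=4 mid=4 ⇒ 3 5 6 7 10 9 12 15 17 18
10=10: mid=5
9<10: swap(4,5), lo=5 mid=6 ⇒ 3 5 6 7 9 10 12 15 17 18
done. lo=5 hi=5; nums=3 5 6 7 9 10 12 15 17 18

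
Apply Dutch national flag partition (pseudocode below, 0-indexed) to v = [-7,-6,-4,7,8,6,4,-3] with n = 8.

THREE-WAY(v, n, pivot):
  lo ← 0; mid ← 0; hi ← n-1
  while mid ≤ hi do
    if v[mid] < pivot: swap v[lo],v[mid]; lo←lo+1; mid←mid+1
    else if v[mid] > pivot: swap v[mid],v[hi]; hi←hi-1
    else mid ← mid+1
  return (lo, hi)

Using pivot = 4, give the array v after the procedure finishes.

[-7,-6,-4,-3,4,6,8,7]

lo=0 mid=0 hi=7
-7<4: swap(0,0), lo=1 mid=1 ⇒ [-7,-6,-4,7,8,6,4,-3]
-6<4: swap(1,1), lo=2 mid=2 ⇒ [-7,-6,-4,7,8,6,4,-3]
-4<4: swap(2,2), lo=3 mid=3 ⇒ [-7,-6,-4,7,8,6,4,-3]
7>4: swap(3,7), hi=6 ⇒ [-7,-6,-4,-3,8,6,4,7]
-3<4: swap(3,3), lo=4 mid=4 ⇒ [-7,-6,-4,-3,8,6,4,7]
8>4: swap(4,6), hi=5 ⇒ [-7,-6,-4,-3,4,6,8,7]
4=4: mid=5
6>4: swap(5,5), hi=4 ⇒ [-7,-6,-4,-3,4,6,8,7]
done. lo=4 hi=4; v=[-7,-6,-4,-3,4,6,8,7]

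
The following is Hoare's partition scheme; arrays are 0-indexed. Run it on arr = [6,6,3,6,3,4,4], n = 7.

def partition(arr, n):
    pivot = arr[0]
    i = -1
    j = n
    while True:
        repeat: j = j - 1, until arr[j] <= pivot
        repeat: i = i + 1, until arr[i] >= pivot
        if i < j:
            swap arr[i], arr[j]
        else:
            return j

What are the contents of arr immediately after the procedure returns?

pivot = arr[0] = 6; i = -1, j = 7
j→6 (arr[6]=4≤6), i→0 (arr[0]=6≥6); i<j, swap → [4,6,3,6,3,4,6]
j→5 (arr[5]=4≤6), i→1 (arr[1]=6≥6); i<j, swap → [4,4,3,6,3,6,6]
j→4 (arr[4]=3≤6), i→3 (arr[3]=6≥6); i<j, swap → [4,4,3,3,6,6,6]
j→3, i→4; i≥j, return j=3. arr = [4,4,3,3,6,6,6]

[4,4,3,3,6,6,6]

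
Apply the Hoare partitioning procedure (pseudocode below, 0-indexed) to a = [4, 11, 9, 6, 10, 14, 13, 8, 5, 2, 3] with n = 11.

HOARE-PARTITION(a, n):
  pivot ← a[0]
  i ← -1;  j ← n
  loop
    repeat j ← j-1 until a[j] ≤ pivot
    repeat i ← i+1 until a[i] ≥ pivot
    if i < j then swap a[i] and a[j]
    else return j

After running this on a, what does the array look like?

[3, 2, 9, 6, 10, 14, 13, 8, 5, 11, 4]

pivot = a[0] = 4; i = -1, j = 11
j→10 (a[10]=3≤4), i→0 (a[0]=4≥4); i<j, swap → [3, 11, 9, 6, 10, 14, 13, 8, 5, 2, 4]
j→9 (a[9]=2≤4), i→1 (a[1]=11≥4); i<j, swap → [3, 2, 9, 6, 10, 14, 13, 8, 5, 11, 4]
j→1, i→2; i≥j, return j=1. a = [3, 2, 9, 6, 10, 14, 13, 8, 5, 11, 4]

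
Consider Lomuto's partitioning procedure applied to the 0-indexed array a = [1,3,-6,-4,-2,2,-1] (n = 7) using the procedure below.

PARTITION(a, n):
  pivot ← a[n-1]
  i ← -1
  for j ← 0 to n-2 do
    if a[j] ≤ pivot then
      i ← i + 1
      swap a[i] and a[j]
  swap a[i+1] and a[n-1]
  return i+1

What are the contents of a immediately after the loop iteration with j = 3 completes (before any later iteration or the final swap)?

[-6,-4,1,3,-2,2,-1]

pivot = a[6] = -1; i = -1
j=0: a[0]=1 > -1 → no swap
j=1: a[1]=3 > -1 → no swap
j=2: a[2]=-6 ≤ -1 → i=0, swap a[0],a[2] → [-6,3,1,-4,-2,2,-1]
j=3: a[3]=-4 ≤ -1 → i=1, swap a[1],a[3] → [-6,-4,1,3,-2,2,-1]
(after j=3) a = [-6,-4,1,3,-2,2,-1]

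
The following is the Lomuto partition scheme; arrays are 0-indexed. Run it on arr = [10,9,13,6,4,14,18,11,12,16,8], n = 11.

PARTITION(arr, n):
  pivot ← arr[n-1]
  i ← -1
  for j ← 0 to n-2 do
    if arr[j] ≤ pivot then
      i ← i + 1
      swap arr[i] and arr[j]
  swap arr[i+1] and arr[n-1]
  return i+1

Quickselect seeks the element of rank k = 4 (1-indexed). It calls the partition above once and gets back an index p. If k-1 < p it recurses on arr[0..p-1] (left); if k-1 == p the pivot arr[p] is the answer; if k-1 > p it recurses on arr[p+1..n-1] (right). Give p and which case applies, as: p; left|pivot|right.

pivot = arr[10] = 8; i = -1
j=0: arr[0]=10 > 8 → no swap
j=1: arr[1]=9 > 8 → no swap
j=2: arr[2]=13 > 8 → no swap
j=3: arr[3]=6 ≤ 8 → i=0, swap arr[0],arr[3] → [6,9,13,10,4,14,18,11,12,16,8]
j=4: arr[4]=4 ≤ 8 → i=1, swap arr[1],arr[4] → [6,4,13,10,9,14,18,11,12,16,8]
j=5: arr[5]=14 > 8 → no swap
j=6: arr[6]=18 > 8 → no swap
j=7: arr[7]=11 > 8 → no swap
j=8: arr[8]=12 > 8 → no swap
j=9: arr[9]=16 > 8 → no swap
final swap arr[2],arr[10] → [6,4,8,10,9,14,18,11,12,16,13]; return 2
p = 2; k-1 = 3 > 2 ⇒ right

2; right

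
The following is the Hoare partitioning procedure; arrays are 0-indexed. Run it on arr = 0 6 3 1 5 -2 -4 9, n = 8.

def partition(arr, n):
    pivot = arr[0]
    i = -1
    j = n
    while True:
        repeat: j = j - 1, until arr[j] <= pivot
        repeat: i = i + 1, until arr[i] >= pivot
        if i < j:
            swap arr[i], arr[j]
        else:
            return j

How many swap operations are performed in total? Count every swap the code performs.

2

pivot = arr[0] = 0; i = -1, j = 8
j→6 (arr[6]=-4≤0), i→0 (arr[0]=0≥0); i<j, swap → -4 6 3 1 5 -2 0 9
j→5 (arr[5]=-2≤0), i→1 (arr[1]=6≥0); i<j, swap → -4 -2 3 1 5 6 0 9
j→1, i→2; i≥j, return j=1. arr = -4 -2 3 1 5 6 0 9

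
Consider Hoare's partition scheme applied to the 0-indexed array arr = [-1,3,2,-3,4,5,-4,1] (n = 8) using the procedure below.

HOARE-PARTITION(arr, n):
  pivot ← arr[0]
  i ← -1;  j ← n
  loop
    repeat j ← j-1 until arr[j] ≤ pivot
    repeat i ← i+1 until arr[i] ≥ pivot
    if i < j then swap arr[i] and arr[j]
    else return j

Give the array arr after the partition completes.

[-4,-3,2,3,4,5,-1,1]

pivot = arr[0] = -1; i = -1, j = 8
j→6 (arr[6]=-4≤-1), i→0 (arr[0]=-1≥-1); i<j, swap → [-4,3,2,-3,4,5,-1,1]
j→3 (arr[3]=-3≤-1), i→1 (arr[1]=3≥-1); i<j, swap → [-4,-3,2,3,4,5,-1,1]
j→1, i→2; i≥j, return j=1. arr = [-4,-3,2,3,4,5,-1,1]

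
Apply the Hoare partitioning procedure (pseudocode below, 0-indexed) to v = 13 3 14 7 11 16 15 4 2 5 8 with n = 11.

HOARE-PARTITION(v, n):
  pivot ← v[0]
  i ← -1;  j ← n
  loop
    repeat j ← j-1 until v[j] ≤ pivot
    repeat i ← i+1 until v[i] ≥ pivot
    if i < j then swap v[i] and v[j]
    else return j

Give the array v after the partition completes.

pivot=13
j stops at 10 (8), i stops at 0 (13); swap ⇒ 8 3 14 7 11 16 15 4 2 5 13
j stops at 9 (5), i stops at 2 (14); swap ⇒ 8 3 5 7 11 16 15 4 2 14 13
j stops at 8 (2), i stops at 5 (16); swap ⇒ 8 3 5 7 11 2 15 4 16 14 13
j stops at 7 (4), i stops at 6 (15); swap ⇒ 8 3 5 7 11 2 4 15 16 14 13
j stops at 6, i stops at 7; i≥j ⇒ return 6. v=8 3 5 7 11 2 4 15 16 14 13

8 3 5 7 11 2 4 15 16 14 13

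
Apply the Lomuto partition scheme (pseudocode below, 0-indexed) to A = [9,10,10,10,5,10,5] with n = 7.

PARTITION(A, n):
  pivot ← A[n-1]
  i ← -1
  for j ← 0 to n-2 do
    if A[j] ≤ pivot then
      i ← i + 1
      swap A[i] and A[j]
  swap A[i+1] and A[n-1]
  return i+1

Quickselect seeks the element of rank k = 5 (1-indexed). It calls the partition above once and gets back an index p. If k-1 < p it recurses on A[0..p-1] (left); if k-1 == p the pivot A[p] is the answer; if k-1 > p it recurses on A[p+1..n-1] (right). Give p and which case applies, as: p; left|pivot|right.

1; right

pivot=5, i=-1
j=0: 9>5, skip
j=1: 10>5, skip
j=2: 10>5, skip
j=3: 10>5, skip
j=4: 5≤5, i=0, swap(0,4) ⇒ [5,10,10,10,9,10,5]
j=5: 10>5, skip
swap(1,6) ⇒ [5,5,10,10,9,10,10]; return 1
p = 1; k-1 = 4 > 1 ⇒ right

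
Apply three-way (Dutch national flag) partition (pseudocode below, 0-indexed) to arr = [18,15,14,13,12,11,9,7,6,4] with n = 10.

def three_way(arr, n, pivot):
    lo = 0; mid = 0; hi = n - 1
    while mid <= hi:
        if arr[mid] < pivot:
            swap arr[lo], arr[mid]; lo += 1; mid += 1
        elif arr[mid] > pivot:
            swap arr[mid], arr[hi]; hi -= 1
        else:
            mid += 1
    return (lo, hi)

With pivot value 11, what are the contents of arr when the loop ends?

pivot = 11; lo=0, mid=0, hi=9
arr[mid]=18>11: swap arr[0],arr[9]; hi=8 → [4,15,14,13,12,11,9,7,6,18]
arr[mid]=4<11: swap arr[0],arr[0]; lo=1,mid=1 → [4,15,14,13,12,11,9,7,6,18]
arr[mid]=15>11: swap arr[1],arr[8]; hi=7 → [4,6,14,13,12,11,9,7,15,18]
arr[mid]=6<11: swap arr[1],arr[1]; lo=2,mid=2 → [4,6,14,13,12,11,9,7,15,18]
arr[mid]=14>11: swap arr[2],arr[7]; hi=6 → [4,6,7,13,12,11,9,14,15,18]
arr[mid]=7<11: swap arr[2],arr[2]; lo=3,mid=3 → [4,6,7,13,12,11,9,14,15,18]
arr[mid]=13>11: swap arr[3],arr[6]; hi=5 → [4,6,7,9,12,11,13,14,15,18]
arr[mid]=9<11: swap arr[3],arr[3]; lo=4,mid=4 → [4,6,7,9,12,11,13,14,15,18]
arr[mid]=12>11: swap arr[4],arr[5]; hi=4 → [4,6,7,9,11,12,13,14,15,18]
arr[mid]=11=11: mid=5
end: lo=4, hi=4; arr = [4,6,7,9,11,12,13,14,15,18]

[4,6,7,9,11,12,13,14,15,18]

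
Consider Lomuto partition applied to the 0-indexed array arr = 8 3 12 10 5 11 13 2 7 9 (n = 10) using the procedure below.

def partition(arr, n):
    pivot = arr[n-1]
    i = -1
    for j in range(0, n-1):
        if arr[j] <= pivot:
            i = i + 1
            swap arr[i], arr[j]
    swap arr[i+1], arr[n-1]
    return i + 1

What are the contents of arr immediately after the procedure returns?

pivot=9, i=-1
j=0: 8≤9, i=0, swap(0,0) ⇒ 8 3 12 10 5 11 13 2 7 9
j=1: 3≤9, i=1, swap(1,1) ⇒ 8 3 12 10 5 11 13 2 7 9
j=2: 12>9, skip
j=3: 10>9, skip
j=4: 5≤9, i=2, swap(2,4) ⇒ 8 3 5 10 12 11 13 2 7 9
j=5: 11>9, skip
j=6: 13>9, skip
j=7: 2≤9, i=3, swap(3,7) ⇒ 8 3 5 2 12 11 13 10 7 9
j=8: 7≤9, i=4, swap(4,8) ⇒ 8 3 5 2 7 11 13 10 12 9
swap(5,9) ⇒ 8 3 5 2 7 9 13 10 12 11; return 5

8 3 5 2 7 9 13 10 12 11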